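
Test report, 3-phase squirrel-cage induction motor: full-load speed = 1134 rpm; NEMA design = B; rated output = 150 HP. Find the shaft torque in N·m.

942 N·m

P_out = 150 × 746 = 111900 W
ω = 2π × 1134/60 = 118.8 rad/s
τ = P_out/ω = 111900/118.8 = 942 N·m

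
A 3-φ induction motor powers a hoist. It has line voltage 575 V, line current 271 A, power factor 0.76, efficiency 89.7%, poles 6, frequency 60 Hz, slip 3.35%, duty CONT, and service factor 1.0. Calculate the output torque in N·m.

P_in = √3·V·I·cosφ = 1.732 × 575 × 271 × 0.76 = 205116 W
P_out = η·P_in = 0.897 × 205116 = 183989 W
n_s = 120×60/6 = 1200 rpm; n = 1200×(1−0.0335) = 1160 rpm
ω = 2π×1160/60 = 121.5 rad/s
τ = P_out/ω = 183989/121.5 = 1510 N·m

1510 N·m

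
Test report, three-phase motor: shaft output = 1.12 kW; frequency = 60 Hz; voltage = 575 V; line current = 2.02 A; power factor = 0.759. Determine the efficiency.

P_out = 1.12 kW = 1120 W
P_in = √3·V_L·I_L·cosφ = 1.732 × 575 × 2.02 × 0.759 = 1527 W
η = P_out / P_in = 1120 / 1527 = 0.733 = 73.3%

73.3 %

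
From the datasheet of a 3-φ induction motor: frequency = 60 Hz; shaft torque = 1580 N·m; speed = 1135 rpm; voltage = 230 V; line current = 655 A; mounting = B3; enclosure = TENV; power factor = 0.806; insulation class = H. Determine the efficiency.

ω = 2π × 1135/60 = 118.9 rad/s; P_out = τω = 1580 × 118.9 = 187862 W
P_in = √3·V_L·I_L·cosφ = 1.732 × 230 × 655 × 0.806 = 210306 W
η = P_out / P_in = 187862 / 210306 = 0.893 = 89.3%

89.3 %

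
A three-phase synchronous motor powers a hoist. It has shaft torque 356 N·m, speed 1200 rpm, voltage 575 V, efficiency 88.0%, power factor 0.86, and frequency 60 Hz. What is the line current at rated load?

ω = 2π×1200/60 = 125.7 rad/s; P_out = τω = 356 × 125.7 = 44749 W
P_in = P_out / η = 44749 / 0.880 = 50851 W
I_L = P_in / (√3·V_L·cosφ) = 50851 / (1.732 × 575 × 0.86) = 59.4 A

59.4 A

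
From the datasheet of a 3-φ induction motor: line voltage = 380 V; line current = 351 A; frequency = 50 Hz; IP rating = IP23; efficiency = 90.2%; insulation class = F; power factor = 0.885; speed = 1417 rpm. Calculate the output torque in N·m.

P_in = √3·V·I·cosφ = 1.732 × 380 × 351 × 0.885 = 204448 W
P_out = η·P_in = 0.902 × 204448 = 184412 W
n = 1417 rpm
ω = 2π×1417/60 = 148.4 rad/s
τ = P_out/ω = 184412/148.4 = 1240 N·m

1240 N·m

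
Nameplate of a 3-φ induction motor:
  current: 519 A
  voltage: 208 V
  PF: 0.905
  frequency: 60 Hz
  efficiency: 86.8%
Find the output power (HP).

197 HP

P_in = √3·V·I·cosφ = 1.732 × 208 × 519 × 0.905 = 169210 W
P_out = η·P_in = 0.868 × 169210 = 146874 W
= 146874/746 = 197 HP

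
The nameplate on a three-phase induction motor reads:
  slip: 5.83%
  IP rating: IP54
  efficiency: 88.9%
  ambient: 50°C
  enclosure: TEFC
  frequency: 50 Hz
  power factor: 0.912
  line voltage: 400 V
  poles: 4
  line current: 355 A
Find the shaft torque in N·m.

1350 N·m

P_in = √3·V·I·cosφ = 1.732 × 400 × 355 × 0.912 = 224301 W
P_out = η·P_in = 0.889 × 224301 = 199404 W
n_s = 120×50/4 = 1500 rpm; n = 1500×(1−0.0583) = 1413 rpm
ω = 2π×1413/60 = 148 rad/s
τ = P_out/ω = 199404/148 = 1350 N·m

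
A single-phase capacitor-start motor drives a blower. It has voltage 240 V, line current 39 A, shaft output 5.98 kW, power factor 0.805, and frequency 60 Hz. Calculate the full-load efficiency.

79.4 %

P_out = 5.98 kW = 5980 W
P_in = V·I·cosφ = 240 × 39 × 0.805 = 7535 W
η = P_out / P_in = 5980 / 7535 = 0.794 = 79.4%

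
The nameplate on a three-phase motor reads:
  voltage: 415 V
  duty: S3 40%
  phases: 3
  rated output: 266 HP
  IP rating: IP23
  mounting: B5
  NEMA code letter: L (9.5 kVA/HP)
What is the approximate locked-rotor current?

3520 A

S_LR = 9.5 × 266 = 2527 kVA
I_LR = S_LR/(√3·V_L) = 2527000/(1.732×415) = 3520 A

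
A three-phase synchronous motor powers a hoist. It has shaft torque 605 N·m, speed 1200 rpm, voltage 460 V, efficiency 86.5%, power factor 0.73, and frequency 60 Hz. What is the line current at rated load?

151 A

ω = 2π×1200/60 = 125.7 rad/s; P_out = τω = 605 × 125.7 = 76049 W
P_in = P_out / η = 76049 / 0.865 = 87918 W
I_L = P_in / (√3·V_L·cosφ) = 87918 / (1.732 × 460 × 0.73) = 151 A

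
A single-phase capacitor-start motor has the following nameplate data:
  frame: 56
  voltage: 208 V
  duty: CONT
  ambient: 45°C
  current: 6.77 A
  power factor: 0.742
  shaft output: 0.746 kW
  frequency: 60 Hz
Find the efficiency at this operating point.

71.4 %

P_out = 0.746 kW = 746 W
P_in = V·I·cosφ = 208 × 6.77 × 0.742 = 1045 W
η = P_out / P_in = 746 / 1045 = 0.714 = 71.4%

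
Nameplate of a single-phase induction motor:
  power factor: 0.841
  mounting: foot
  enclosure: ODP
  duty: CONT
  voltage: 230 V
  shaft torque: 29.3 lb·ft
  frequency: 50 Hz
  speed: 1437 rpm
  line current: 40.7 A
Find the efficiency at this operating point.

75.9 %

τ = 29.3 lb·ft × 1.356 = 39.73 N·m
ω = 2π × 1437/60 = 150.5 rad/s; P_out = τω = 39.73 × 150.5 = 5979 W
P_in = V·I·cosφ = 230 × 40.7 × 0.841 = 7873 W
η = P_out / P_in = 5979 / 7873 = 0.759 = 75.9%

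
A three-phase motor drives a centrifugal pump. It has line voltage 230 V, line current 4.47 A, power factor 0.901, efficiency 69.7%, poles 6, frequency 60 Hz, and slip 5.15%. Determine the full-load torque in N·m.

P_in = √3·V·I·cosφ = 1.732 × 230 × 4.47 × 0.901 = 1604 W
P_out = η·P_in = 0.697 × 1604 = 1118 W
n_s = 120×60/6 = 1200 rpm; n = 1200×(1−0.0515) = 1138 rpm
ω = 2π×1138/60 = 119.2 rad/s
τ = P_out/ω = 1118/119.2 = 9.38 N·m

9.38 N·m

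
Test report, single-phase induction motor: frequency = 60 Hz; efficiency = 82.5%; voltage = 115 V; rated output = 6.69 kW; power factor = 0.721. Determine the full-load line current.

97.8 A

P_out = 6.69 kW = 6690 W
P_in = P_out / η = 6690 / 0.825 = 8109 W
I = P_in / (V·cosφ) = 8109 / (115 × 0.721) = 97.8 A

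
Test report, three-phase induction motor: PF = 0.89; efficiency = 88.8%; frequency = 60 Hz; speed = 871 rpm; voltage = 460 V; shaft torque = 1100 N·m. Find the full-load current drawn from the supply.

159 A

ω = 2π×871/60 = 91.21 rad/s; P_out = τω = 1100 × 91.21 = 100331 W
P_in = P_out / η = 100331 / 0.888 = 112985 W
I_L = P_in / (√3·V_L·cosφ) = 112985 / (1.732 × 460 × 0.89) = 159 A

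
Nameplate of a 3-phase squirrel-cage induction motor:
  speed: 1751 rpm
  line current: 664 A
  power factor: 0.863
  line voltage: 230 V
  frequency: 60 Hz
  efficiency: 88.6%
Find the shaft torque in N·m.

1100 N·m

P_in = √3·V·I·cosφ = 1.732 × 230 × 664 × 0.863 = 228273 W
P_out = η·P_in = 0.886 × 228273 = 202250 W
n = 1751 rpm
ω = 2π×1751/60 = 183.4 rad/s
τ = P_out/ω = 202250/183.4 = 1100 N·m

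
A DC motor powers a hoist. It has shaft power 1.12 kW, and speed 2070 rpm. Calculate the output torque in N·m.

5.17 N·m

ω = 2π × 2070/60 = 216.8 rad/s
τ = P/ω = 1120/216.8 = 5.17 N·m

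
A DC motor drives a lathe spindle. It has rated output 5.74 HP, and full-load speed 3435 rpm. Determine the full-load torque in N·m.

P_out = 5.74 × 746 = 4282 W
ω = 2π × 3435/60 = 359.7 rad/s
τ = P_out/ω = 4282/359.7 = 11.9 N·m

11.9 N·m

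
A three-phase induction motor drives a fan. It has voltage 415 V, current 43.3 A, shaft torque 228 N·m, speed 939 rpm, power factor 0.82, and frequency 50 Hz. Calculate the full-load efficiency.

ω = 2π × 939/60 = 98.33 rad/s; P_out = τω = 228 × 98.33 = 22419 W
P_in = √3·V_L·I_L·cosφ = 1.732 × 415 × 43.3 × 0.82 = 25521 W
η = P_out / P_in = 22419 / 25521 = 0.878 = 87.8%

87.8 %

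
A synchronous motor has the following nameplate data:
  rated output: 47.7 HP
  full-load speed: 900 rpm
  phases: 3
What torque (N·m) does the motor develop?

P_out = 47.7 × 746 = 35584 W
ω = 2π × 900/60 = 94.25 rad/s
τ = P_out/ω = 35584/94.25 = 378 N·m

378 N·m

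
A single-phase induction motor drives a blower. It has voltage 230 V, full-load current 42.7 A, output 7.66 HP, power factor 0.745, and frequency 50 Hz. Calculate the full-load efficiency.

78.1 %

P_out = 7.66 × 746 = 5714 W
P_in = V·I·cosφ = 230 × 42.7 × 0.745 = 7317 W
η = P_out / P_in = 5714 / 7317 = 0.781 = 78.1%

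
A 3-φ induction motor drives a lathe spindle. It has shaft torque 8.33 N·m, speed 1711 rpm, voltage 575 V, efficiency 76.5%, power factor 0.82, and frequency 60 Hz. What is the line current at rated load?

2.39 A

ω = 2π×1711/60 = 179.2 rad/s; P_out = τω = 8.33 × 179.2 = 1493 W
P_in = P_out / η = 1493 / 0.765 = 1952 W
I_L = P_in / (√3·V_L·cosφ) = 1952 / (1.732 × 575 × 0.82) = 2.39 A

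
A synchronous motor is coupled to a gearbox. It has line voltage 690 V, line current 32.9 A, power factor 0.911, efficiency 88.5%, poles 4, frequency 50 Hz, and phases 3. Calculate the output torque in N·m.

P_in = √3·V·I·cosφ = 1.732 × 690 × 32.9 × 0.911 = 35819 W
P_out = η·P_in = 0.885 × 35819 = 31700 W
n = n_s = 120×50/4 = 1500 rpm (synchronous)
ω = 2π×1500/60 = 157.1 rad/s
τ = P_out/ω = 31700/157.1 = 202 N·m

202 N·m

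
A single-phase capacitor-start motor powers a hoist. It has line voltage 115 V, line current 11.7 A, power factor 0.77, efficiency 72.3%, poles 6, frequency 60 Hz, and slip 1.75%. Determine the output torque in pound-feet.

P_in = V·I·cosφ = 115 × 11.7 × 0.77 = 1036 W
P_out = η·P_in = 0.723 × 1036 = 749 W
n_s = 120×60/6 = 1200 rpm; n = 1200×(1−0.0175) = 1179 rpm
ω = 2π×1179/60 = 123.5 rad/s
τ = P_out/ω = 749/123.5 = 6.065 N·m
In lb·ft: 6.065/1.356 = 4.47 lb·ft

4.47 lb·ft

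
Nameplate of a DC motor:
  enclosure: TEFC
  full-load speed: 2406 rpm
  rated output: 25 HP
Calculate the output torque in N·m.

P_out = 25 × 746 = 18650 W
ω = 2π × 2406/60 = 252 rad/s
τ = P_out/ω = 18650/252 = 74 N·m

74 N·m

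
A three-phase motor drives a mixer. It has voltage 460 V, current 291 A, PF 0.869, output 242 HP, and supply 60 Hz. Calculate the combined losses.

20.9 kW

P_in = √3·V·I·cosφ = 1.732×460×291×0.869 = 201474 W
P_out = 242×746 = 180532 W
Losses = P_in − P_out = 201474 − 180532 = 20942 W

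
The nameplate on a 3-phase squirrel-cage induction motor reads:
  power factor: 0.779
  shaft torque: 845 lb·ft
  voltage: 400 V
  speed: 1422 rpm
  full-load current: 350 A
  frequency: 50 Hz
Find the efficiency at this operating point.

90.3 %

τ = 845 lb·ft × 1.356 = 1146 N·m
ω = 2π × 1422/60 = 148.9 rad/s; P_out = τω = 1146 × 148.9 = 170639 W
P_in = √3·V_L·I_L·cosφ = 1.732 × 400 × 350 × 0.779 = 188892 W
η = P_out / P_in = 170639 / 188892 = 0.903 = 90.3%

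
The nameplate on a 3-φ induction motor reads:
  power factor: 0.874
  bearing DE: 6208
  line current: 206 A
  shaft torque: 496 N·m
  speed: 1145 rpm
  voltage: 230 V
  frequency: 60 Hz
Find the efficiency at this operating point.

ω = 2π × 1145/60 = 119.9 rad/s; P_out = τω = 496 × 119.9 = 59470 W
P_in = √3·V_L·I_L·cosφ = 1.732 × 230 × 206 × 0.874 = 71722 W
η = P_out / P_in = 59470 / 71722 = 0.829 = 82.9%

82.9 %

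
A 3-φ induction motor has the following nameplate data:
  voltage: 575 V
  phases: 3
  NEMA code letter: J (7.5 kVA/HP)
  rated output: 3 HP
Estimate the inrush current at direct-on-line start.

22.6 A

S_LR = 7.5 × 3 = 22.5 kVA
I_LR = S_LR/(√3·V_L) = 22500/(1.732×575) = 22.6 A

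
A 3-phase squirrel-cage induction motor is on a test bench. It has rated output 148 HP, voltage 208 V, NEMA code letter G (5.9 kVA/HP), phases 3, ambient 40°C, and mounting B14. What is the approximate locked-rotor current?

S_LR = 5.9 × 148 = 873.2 kVA
I_LR = S_LR/(√3·V_L) = 873200/(1.732×208) = 2420 A

2420 A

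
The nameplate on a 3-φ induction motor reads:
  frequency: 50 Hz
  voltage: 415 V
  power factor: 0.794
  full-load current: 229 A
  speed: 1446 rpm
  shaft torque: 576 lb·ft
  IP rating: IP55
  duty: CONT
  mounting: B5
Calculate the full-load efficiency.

τ = 576 lb·ft × 1.356 = 781.1 N·m
ω = 2π × 1446/60 = 151.4 rad/s; P_out = τω = 781.1 × 151.4 = 118259 W
P_in = √3·V_L·I_L·cosφ = 1.732 × 415 × 229 × 0.794 = 130693 W
η = P_out / P_in = 118259 / 130693 = 0.905 = 90.5%

90.5 %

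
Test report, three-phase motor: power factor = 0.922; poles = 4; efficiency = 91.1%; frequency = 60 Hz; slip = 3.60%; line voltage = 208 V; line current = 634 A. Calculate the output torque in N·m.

1060 N·m

P_in = √3·V·I·cosφ = 1.732 × 208 × 634 × 0.922 = 210587 W
P_out = η·P_in = 0.911 × 210587 = 191845 W
n_s = 120×60/4 = 1800 rpm; n = 1800×(1−0.036) = 1735 rpm
ω = 2π×1735/60 = 181.7 rad/s
τ = P_out/ω = 191845/181.7 = 1060 N·m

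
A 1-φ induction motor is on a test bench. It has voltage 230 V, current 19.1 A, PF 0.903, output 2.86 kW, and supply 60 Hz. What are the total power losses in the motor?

P_in = V·I·cosφ = 230×19.1×0.903 = 3967 W
P_out = 2860 W
Losses = P_in − P_out = 3967 − 2860 = 1107 W

1.11 kW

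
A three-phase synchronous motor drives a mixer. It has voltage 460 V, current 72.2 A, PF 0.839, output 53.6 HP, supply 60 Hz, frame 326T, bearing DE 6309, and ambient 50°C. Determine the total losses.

P_in = √3·V·I·cosφ = 1.732×460×72.2×0.839 = 48262 W
P_out = 53.6×746 = 39986 W
Losses = P_in − P_out = 48262 − 39986 = 8276 W

8.28 kW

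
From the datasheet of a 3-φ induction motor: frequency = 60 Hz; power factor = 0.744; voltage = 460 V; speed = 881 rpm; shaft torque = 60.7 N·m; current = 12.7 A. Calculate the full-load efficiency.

74.4 %

ω = 2π × 881/60 = 92.26 rad/s; P_out = τω = 60.7 × 92.26 = 5600 W
P_in = √3·V_L·I_L·cosφ = 1.732 × 460 × 12.7 × 0.744 = 7528 W
η = P_out / P_in = 5600 / 7528 = 0.744 = 74.4%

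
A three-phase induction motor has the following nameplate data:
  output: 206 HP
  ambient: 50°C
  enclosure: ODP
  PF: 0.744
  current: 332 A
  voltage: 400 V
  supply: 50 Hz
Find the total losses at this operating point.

P_in = √3·V·I·cosφ = 1.732×400×332×0.744 = 171127 W
P_out = 206×746 = 153676 W
Losses = P_in − P_out = 171127 − 153676 = 17451 W

17500 W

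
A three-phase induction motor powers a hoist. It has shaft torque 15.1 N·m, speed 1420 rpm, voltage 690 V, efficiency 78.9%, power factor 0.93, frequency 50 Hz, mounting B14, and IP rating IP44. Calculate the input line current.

ω = 2π×1420/60 = 148.7 rad/s; P_out = τω = 15.1 × 148.7 = 2245 W
P_in = P_out / η = 2245 / 0.789 = 2845 W
I_L = P_in / (√3·V_L·cosφ) = 2845 / (1.732 × 690 × 0.93) = 2.56 A

2.56 A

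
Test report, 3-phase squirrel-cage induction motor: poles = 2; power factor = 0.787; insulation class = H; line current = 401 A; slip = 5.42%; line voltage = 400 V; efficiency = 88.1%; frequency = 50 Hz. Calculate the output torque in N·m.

648 N·m

P_in = √3·V·I·cosφ = 1.732 × 400 × 401 × 0.787 = 218639 W
P_out = η·P_in = 0.881 × 218639 = 192621 W
n_s = 120×50/2 = 3000 rpm; n = 3000×(1−0.0542) = 2837 rpm
ω = 2π×2837/60 = 297.1 rad/s
τ = P_out/ω = 192621/297.1 = 648 N·m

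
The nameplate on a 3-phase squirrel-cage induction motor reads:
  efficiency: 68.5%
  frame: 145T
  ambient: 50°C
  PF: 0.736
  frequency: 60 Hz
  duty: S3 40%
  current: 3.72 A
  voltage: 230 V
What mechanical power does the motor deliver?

P_in = √3·V·I·cosφ = 1.732 × 230 × 3.72 × 0.736 = 1091 W
P_out = η·P_in = 0.685 × 1091 = 747 W

0.747 kW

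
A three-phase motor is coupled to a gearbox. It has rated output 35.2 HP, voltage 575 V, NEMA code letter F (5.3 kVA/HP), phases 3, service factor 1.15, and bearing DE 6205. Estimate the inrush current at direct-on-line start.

187 A

S_LR = 5.3 × 35.2 = 186.56 kVA
I_LR = S_LR/(√3·V_L) = 186560/(1.732×575) = 187 A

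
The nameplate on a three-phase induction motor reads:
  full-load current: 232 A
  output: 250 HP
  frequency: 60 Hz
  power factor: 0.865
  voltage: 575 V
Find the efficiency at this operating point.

P_out = 250 × 746 = 186500 W
P_in = √3·V_L·I_L·cosφ = 1.732 × 575 × 232 × 0.865 = 199857 W
η = P_out / P_in = 186500 / 199857 = 0.933 = 93.3%

93.3 %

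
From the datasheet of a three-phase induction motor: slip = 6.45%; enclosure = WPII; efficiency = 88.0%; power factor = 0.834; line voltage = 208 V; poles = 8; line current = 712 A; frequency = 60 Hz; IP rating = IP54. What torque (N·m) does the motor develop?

2140 N·m

P_in = √3·V·I·cosφ = 1.732 × 208 × 712 × 0.834 = 213923 W
P_out = η·P_in = 0.88 × 213923 = 188252 W
n_s = 120×60/8 = 900 rpm; n = 900×(1−0.0645) = 842 rpm
ω = 2π×842/60 = 88.17 rad/s
τ = P_out/ω = 188252/88.17 = 2140 N·m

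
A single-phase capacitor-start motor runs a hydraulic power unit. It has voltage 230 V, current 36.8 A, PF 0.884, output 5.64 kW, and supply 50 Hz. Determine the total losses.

P_in = V·I·cosφ = 230×36.8×0.884 = 7482 W
P_out = 5640 W
Losses = P_in − P_out = 7482 − 5640 = 1842 W

1840 W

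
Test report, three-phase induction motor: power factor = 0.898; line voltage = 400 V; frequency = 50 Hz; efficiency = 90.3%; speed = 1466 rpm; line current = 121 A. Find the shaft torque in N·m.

P_in = √3·V·I·cosφ = 1.732 × 400 × 121 × 0.898 = 75278 W
P_out = η·P_in = 0.903 × 75278 = 67976 W
n = 1466 rpm
ω = 2π×1466/60 = 153.5 rad/s
τ = P_out/ω = 67976/153.5 = 443 N·m

443 N·m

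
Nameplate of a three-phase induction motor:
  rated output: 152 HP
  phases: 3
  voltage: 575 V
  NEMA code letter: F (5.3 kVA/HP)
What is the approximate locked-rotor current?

S_LR = 5.3 × 152 = 805.6 kVA
I_LR = S_LR/(√3·V_L) = 805600/(1.732×575) = 809 A

809 A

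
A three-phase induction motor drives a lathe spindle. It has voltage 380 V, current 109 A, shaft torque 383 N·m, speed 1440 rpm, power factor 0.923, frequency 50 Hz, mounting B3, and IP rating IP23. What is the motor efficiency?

87.2 %

ω = 2π × 1440/60 = 150.8 rad/s; P_out = τω = 383 × 150.8 = 57756 W
P_in = √3·V_L·I_L·cosφ = 1.732 × 380 × 109 × 0.923 = 66216 W
η = P_out / P_in = 57756 / 66216 = 0.872 = 87.2%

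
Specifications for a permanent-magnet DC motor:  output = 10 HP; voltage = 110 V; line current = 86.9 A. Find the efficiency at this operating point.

78.0 %

P_out = 10 × 746 = 7460 W
P_in = V·I = 110 × 86.9 = 9559 W
η = P_out / P_in = 7460 / 9559 = 0.780 = 78.0%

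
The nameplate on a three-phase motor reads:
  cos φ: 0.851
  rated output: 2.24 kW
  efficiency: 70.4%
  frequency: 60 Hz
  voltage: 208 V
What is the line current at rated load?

10.4 A

P_out = 2.24 kW = 2240 W
P_in = P_out / η = 2240 / 0.704 = 3182 W
I_L = P_in / (√3·V_L·cosφ) = 3182 / (1.732 × 208 × 0.851) = 10.4 A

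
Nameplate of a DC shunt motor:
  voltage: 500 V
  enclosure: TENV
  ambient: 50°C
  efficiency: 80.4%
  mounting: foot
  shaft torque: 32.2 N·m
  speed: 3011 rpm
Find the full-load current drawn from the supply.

25.3 A

ω = 2π×3011/60 = 315.3 rad/s; P_out = τω = 32.2 × 315.3 = 10153 W
P_in = P_out / η = 10153 / 0.804 = 12628 W
I = P_in / V = 12628 / 500 = 25.3 A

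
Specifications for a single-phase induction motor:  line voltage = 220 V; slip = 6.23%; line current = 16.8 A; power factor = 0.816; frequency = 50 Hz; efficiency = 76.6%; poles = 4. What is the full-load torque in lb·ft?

11.6 lb·ft

P_in = V·I·cosφ = 220 × 16.8 × 0.816 = 3016 W
P_out = η·P_in = 0.766 × 3016 = 2310 W
n_s = 120×50/4 = 1500 rpm; n = 1500×(1−0.0623) = 1407 rpm
ω = 2π×1407/60 = 147.3 rad/s
τ = P_out/ω = 2310/147.3 = 15.68 N·m
In lb·ft: 15.68/1.356 = 11.6 lb·ft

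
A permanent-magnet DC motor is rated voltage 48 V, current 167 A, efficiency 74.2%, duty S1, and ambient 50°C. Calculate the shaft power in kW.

P_in = V·I = 48 × 167 = 8016 W
P_out = η·P_in = 0.742 × 8016 = 5948 W

5.95 kW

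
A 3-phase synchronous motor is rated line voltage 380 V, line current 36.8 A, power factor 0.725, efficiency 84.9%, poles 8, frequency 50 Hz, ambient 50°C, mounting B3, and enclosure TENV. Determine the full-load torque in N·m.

P_in = √3·V·I·cosφ = 1.732 × 380 × 36.8 × 0.725 = 17560 W
P_out = η·P_in = 0.849 × 17560 = 14908 W
n = n_s = 120×50/8 = 750 rpm (synchronous)
ω = 2π×750/60 = 78.54 rad/s
τ = P_out/ω = 14908/78.54 = 190 N·m

190 N·m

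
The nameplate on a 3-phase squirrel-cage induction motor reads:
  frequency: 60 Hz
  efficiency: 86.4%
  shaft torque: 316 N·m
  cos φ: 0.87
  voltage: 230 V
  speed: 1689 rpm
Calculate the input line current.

ω = 2π×1689/60 = 176.9 rad/s; P_out = τω = 316 × 176.9 = 55900 W
P_in = P_out / η = 55900 / 0.864 = 64699 W
I_L = P_in / (√3·V_L·cosφ) = 64699 / (1.732 × 230 × 0.87) = 187 A

187 A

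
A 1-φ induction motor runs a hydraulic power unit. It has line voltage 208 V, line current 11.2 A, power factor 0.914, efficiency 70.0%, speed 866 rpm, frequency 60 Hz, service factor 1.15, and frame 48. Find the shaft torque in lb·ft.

P_in = V·I·cosφ = 208 × 11.2 × 0.914 = 2129 W
P_out = η·P_in = 0.7 × 2129 = 1490 W
n = 866 rpm
ω = 2π×866/60 = 90.69 rad/s
τ = P_out/ω = 1490/90.69 = 16.43 N·m
In lb·ft: 16.43/1.356 = 12.1 lb·ft

12.1 lb·ft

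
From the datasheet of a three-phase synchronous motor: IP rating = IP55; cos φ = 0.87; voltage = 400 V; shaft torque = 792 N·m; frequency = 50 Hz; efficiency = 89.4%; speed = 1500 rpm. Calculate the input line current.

ω = 2π×1500/60 = 157.1 rad/s; P_out = τω = 792 × 157.1 = 124423 W
P_in = P_out / η = 124423 / 0.894 = 139176 W
I_L = P_in / (√3·V_L·cosφ) = 139176 / (1.732 × 400 × 0.87) = 231 A

231 A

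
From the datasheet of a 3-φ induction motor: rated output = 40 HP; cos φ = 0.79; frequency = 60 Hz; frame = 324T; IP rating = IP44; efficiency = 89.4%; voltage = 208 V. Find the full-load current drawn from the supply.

P_out = 40 × 746 = 29840 W
P_in = P_out / η = 29840 / 0.894 = 33378 W
I_L = P_in / (√3·V_L·cosφ) = 33378 / (1.732 × 208 × 0.79) = 117 A

117 A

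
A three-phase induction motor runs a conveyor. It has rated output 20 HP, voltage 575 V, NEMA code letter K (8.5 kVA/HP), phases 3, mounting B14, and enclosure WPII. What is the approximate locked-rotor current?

171 A

S_LR = 8.5 × 20 = 170 kVA
I_LR = S_LR/(√3·V_L) = 170000/(1.732×575) = 171 A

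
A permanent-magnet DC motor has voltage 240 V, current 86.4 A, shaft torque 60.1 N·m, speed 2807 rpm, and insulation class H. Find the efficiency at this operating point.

85.2 %

ω = 2π × 2807/60 = 293.9 rad/s; P_out = τω = 60.1 × 293.9 = 17663 W
P_in = V·I = 240 × 86.4 = 20736 W
η = P_out / P_in = 17663 / 20736 = 0.852 = 85.2%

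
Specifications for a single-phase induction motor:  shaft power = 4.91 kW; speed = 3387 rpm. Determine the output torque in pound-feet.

10.2 lb·ft

ω = 2π × 3387/60 = 354.7 rad/s
τ = P/ω = 4910/354.7 = 13.84 N·m
In lb·ft: 13.84/1.356 = 10.2 lb·ft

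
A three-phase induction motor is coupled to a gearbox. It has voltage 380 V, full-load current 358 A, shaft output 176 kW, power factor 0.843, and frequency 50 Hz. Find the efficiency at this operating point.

88.6 %

P_out = 176 kW = 176000 W
P_in = √3·V_L·I_L·cosφ = 1.732 × 380 × 358 × 0.843 = 198629 W
η = P_out / P_in = 176000 / 198629 = 0.886 = 88.6%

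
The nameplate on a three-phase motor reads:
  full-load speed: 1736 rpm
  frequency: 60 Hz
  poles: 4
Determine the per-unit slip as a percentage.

3.56 %

n_s = 120f/p = 120×60/4 = 1800 rpm
s = (n_s − n)/n_s = (1800 − 1736)/1800 = 0.0356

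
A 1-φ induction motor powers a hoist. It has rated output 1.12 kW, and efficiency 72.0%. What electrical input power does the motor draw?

1.56 kW

P_out = 1120 W
P_in = P_out/η = 1120/0.72 = 1556 W = 1.56 kW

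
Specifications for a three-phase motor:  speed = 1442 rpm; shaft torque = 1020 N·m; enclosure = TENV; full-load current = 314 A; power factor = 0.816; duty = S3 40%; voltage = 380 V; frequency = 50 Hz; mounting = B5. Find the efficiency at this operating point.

ω = 2π × 1442/60 = 151 rad/s; P_out = τω = 1020 × 151 = 154020 W
P_in = √3·V_L·I_L·cosφ = 1.732 × 380 × 314 × 0.816 = 168636 W
η = P_out / P_in = 154020 / 168636 = 0.913 = 91.3%

91.3 %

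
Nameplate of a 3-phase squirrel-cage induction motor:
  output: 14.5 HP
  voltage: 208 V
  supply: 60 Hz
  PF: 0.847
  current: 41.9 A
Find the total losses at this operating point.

1.97 kW

P_in = √3·V·I·cosφ = 1.732×208×41.9×0.847 = 12785 W
P_out = 14.5×746 = 10817 W
Losses = P_in − P_out = 12785 − 10817 = 1968 W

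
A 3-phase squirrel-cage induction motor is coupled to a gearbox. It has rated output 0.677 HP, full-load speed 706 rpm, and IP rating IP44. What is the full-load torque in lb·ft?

P_out = 0.677 × 746 = 505 W
ω = 2π × 706/60 = 73.93 rad/s
τ = P_out/ω = 505/73.93 = 6.831 N·m
In lb·ft: 6.831/1.356 = 5.04 lb·ft

5.04 lb·ft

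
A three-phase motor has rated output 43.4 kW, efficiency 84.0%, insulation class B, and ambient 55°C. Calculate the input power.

51.7 kW

P_out = 43400 W
P_in = P_out/η = 43400/0.84 = 51667 W = 51.7 kW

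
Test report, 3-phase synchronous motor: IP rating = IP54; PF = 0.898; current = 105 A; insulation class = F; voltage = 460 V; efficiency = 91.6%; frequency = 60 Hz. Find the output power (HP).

P_in = √3·V·I·cosφ = 1.732 × 460 × 105 × 0.898 = 75123 W
P_out = η·P_in = 0.916 × 75123 = 68813 W
= 68813/746 = 92.2 HP

92.2 HP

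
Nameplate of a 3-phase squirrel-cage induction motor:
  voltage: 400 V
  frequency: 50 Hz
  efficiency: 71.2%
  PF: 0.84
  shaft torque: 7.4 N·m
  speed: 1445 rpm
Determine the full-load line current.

ω = 2π×1445/60 = 151.3 rad/s; P_out = τω = 7.4 × 151.3 = 1120 W
P_in = P_out / η = 1120 / 0.712 = 1573 W
I_L = P_in / (√3·V_L·cosφ) = 1573 / (1.732 × 400 × 0.84) = 2.7 A

2.7 A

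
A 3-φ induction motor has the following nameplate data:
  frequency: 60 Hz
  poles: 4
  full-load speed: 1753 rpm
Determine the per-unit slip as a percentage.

2.61 %

n_s = 120f/p = 120×60/4 = 1800 rpm
s = (n_s − n)/n_s = (1800 − 1753)/1800 = 0.0261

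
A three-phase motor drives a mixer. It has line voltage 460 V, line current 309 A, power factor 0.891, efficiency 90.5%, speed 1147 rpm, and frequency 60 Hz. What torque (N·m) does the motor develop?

P_in = √3·V·I·cosφ = 1.732 × 460 × 309 × 0.891 = 219352 W
P_out = η·P_in = 0.905 × 219352 = 198514 W
n = 1147 rpm
ω = 2π×1147/60 = 120.1 rad/s
τ = P_out/ω = 198514/120.1 = 1650 N·m

1650 N·m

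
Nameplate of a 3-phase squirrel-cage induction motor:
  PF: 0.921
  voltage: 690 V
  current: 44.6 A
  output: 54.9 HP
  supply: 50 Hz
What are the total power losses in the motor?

8.14 kW

P_in = √3·V·I·cosφ = 1.732×690×44.6×0.921 = 49090 W
P_out = 54.9×746 = 40955 W
Losses = P_in − P_out = 49090 − 40955 = 8135 W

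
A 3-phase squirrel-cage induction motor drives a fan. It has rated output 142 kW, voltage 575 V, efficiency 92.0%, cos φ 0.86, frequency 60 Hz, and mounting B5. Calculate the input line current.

180 A

P_out = 142 kW = 142000 W
P_in = P_out / η = 142000 / 0.920 = 154348 W
I_L = P_in / (√3·V_L·cosφ) = 154348 / (1.732 × 575 × 0.86) = 180 A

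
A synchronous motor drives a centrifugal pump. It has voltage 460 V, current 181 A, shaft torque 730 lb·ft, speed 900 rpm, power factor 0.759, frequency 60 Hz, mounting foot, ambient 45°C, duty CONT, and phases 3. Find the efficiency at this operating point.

85.2 %

τ = 730 lb·ft × 1.356 = 989.9 N·m
ω = 2π × 900/60 = 94.25 rad/s; P_out = τω = 989.9 × 94.25 = 93298 W
P_in = √3·V_L·I_L·cosφ = 1.732 × 460 × 181 × 0.759 = 109453 W
η = P_out / P_in = 93298 / 109453 = 0.852 = 85.2%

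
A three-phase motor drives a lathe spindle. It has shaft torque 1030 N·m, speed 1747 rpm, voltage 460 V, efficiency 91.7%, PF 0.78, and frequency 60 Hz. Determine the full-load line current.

331 A

ω = 2π×1747/60 = 182.9 rad/s; P_out = τω = 1030 × 182.9 = 188387 W
P_in = P_out / η = 188387 / 0.917 = 205438 W
I_L = P_in / (√3·V_L·cosφ) = 205438 / (1.732 × 460 × 0.78) = 331 A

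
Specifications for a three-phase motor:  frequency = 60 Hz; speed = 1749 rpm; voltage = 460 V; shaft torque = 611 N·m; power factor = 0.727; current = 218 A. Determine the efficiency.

88.6 %

ω = 2π × 1749/60 = 183.2 rad/s; P_out = τω = 611 × 183.2 = 111935 W
P_in = √3·V_L·I_L·cosφ = 1.732 × 460 × 218 × 0.727 = 126269 W
η = P_out / P_in = 111935 / 126269 = 0.886 = 88.6%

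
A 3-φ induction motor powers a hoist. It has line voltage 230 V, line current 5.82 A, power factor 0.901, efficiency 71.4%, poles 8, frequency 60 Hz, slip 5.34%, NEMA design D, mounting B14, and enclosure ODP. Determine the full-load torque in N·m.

P_in = √3·V·I·cosφ = 1.732 × 230 × 5.82 × 0.901 = 2089 W
P_out = η·P_in = 0.714 × 2089 = 1492 W
n_s = 120×60/8 = 900 rpm; n = 900×(1−0.0534) = 852 rpm
ω = 2π×852/60 = 89.22 rad/s
τ = P_out/ω = 1492/89.22 = 16.7 N·m

16.7 N·m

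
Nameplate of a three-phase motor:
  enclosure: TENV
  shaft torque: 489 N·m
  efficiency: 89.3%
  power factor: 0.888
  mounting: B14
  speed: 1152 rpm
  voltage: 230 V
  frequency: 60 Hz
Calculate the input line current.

187 A

ω = 2π×1152/60 = 120.6 rad/s; P_out = τω = 489 × 120.6 = 58973 W
P_in = P_out / η = 58973 / 0.893 = 66039 W
I_L = P_in / (√3·V_L·cosφ) = 66039 / (1.732 × 230 × 0.888) = 187 A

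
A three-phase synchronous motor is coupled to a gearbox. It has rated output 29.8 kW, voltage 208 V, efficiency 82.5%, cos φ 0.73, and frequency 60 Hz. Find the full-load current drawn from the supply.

137 A

P_out = 29.8 kW = 29800 W
P_in = P_out / η = 29800 / 0.825 = 36121 W
I_L = P_in / (√3·V_L·cosφ) = 36121 / (1.732 × 208 × 0.73) = 137 A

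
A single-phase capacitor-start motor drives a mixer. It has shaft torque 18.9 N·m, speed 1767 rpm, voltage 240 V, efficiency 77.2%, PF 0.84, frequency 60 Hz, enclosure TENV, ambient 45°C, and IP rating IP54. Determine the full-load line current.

22.5 A

ω = 2π×1767/60 = 185 rad/s; P_out = τω = 18.9 × 185 = 3497 W
P_in = P_out / η = 3497 / 0.772 = 4530 W
I = P_in / (V·cosφ) = 4530 / (240 × 0.84) = 22.5 A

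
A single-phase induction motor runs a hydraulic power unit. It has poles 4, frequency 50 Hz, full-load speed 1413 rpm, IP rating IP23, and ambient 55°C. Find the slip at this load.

5.80 %

n_s = 120f/p = 120×50/4 = 1500 rpm
s = (n_s − n)/n_s = (1500 − 1413)/1500 = 0.0580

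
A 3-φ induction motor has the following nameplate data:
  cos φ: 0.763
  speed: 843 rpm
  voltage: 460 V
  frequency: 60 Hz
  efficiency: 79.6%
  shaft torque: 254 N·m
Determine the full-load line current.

ω = 2π×843/60 = 88.28 rad/s; P_out = τω = 254 × 88.28 = 22423 W
P_in = P_out / η = 22423 / 0.796 = 28170 W
I_L = P_in / (√3·V_L·cosφ) = 28170 / (1.732 × 460 × 0.763) = 46.3 A

46.3 A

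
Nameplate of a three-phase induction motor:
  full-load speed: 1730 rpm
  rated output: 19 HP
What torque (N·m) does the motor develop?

P_out = 19 × 746 = 14174 W
ω = 2π × 1730/60 = 181.2 rad/s
τ = P_out/ω = 14174/181.2 = 78.2 N·m

78.2 N·m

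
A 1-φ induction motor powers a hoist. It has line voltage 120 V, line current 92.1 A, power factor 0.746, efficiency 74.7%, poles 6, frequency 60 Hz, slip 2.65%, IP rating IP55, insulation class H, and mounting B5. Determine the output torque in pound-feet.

P_in = V·I·cosφ = 120 × 92.1 × 0.746 = 8245 W
P_out = η·P_in = 0.747 × 8245 = 6159 W
n_s = 120×60/6 = 1200 rpm; n = 1200×(1−0.0265) = 1168 rpm
ω = 2π×1168/60 = 122.3 rad/s
τ = P_out/ω = 6159/122.3 = 50.36 N·m
In lb·ft: 50.36/1.356 = 37.1 lb·ft

37.1 lb·ft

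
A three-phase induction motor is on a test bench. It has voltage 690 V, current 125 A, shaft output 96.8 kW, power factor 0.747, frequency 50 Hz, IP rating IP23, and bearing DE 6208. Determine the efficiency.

86.7 %

P_out = 96.8 kW = 96800 W
P_in = √3·V_L·I_L·cosφ = 1.732 × 690 × 125 × 0.747 = 111591 W
η = P_out / P_in = 96800 / 111591 = 0.867 = 86.7%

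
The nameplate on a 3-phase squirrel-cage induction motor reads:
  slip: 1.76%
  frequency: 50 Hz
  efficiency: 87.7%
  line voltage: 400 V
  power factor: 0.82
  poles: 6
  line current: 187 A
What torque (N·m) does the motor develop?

P_in = √3·V·I·cosφ = 1.732 × 400 × 187 × 0.82 = 106234 W
P_out = η·P_in = 0.877 × 106234 = 93167 W
n_s = 120×50/6 = 1000 rpm; n = 1000×(1−0.0176) = 982 rpm
ω = 2π×982/60 = 102.8 rad/s
τ = P_out/ω = 93167/102.8 = 906 N·m

906 N·m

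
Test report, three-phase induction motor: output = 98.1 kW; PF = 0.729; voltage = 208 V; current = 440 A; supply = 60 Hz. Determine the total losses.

P_in = √3·V·I·cosφ = 1.732×208×440×0.729 = 115556 W
P_out = 98100 W
Losses = P_in − P_out = 115556 − 98100 = 17456 W

17.5 kW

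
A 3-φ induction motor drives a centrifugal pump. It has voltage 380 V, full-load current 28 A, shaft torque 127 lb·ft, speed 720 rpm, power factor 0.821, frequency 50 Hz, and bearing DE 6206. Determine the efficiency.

τ = 127 lb·ft × 1.356 = 172.2 N·m
ω = 2π × 720/60 = 75.4 rad/s; P_out = τω = 172.2 × 75.4 = 12984 W
P_in = √3·V_L·I_L·cosφ = 1.732 × 380 × 28 × 0.821 = 15130 W
η = P_out / P_in = 12984 / 15130 = 0.858 = 85.8%

85.8 %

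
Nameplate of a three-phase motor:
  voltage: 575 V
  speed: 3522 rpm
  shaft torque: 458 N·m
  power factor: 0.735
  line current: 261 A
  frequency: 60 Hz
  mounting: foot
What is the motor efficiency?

ω = 2π × 3522/60 = 368.8 rad/s; P_out = τω = 458 × 368.8 = 168910 W
P_in = √3·V_L·I_L·cosφ = 1.732 × 575 × 261 × 0.735 = 191048 W
η = P_out / P_in = 168910 / 191048 = 0.884 = 88.4%

88.4 %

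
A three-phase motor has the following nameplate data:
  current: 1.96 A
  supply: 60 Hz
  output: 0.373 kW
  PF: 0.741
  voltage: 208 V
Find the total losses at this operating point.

150 W

P_in = √3·V·I·cosφ = 1.732×208×1.96×0.741 = 523 W
P_out = 373 W
Losses = P_in − P_out = 523 − 373 = 150 W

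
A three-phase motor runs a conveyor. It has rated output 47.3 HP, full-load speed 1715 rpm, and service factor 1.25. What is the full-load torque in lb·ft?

145 lb·ft

P_out = 47.3 × 746 = 35286 W
ω = 2π × 1715/60 = 179.6 rad/s
τ = P_out/ω = 35286/179.6 = 196.5 N·m
In lb·ft: 196.5/1.356 = 145 lb·ft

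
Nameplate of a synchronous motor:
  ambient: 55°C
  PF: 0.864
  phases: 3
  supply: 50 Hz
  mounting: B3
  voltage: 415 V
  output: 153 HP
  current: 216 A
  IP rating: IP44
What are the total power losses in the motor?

20 kW

P_in = √3·V·I·cosφ = 1.732×415×216×0.864 = 134142 W
P_out = 153×746 = 114138 W
Losses = P_in − P_out = 134142 − 114138 = 20004 W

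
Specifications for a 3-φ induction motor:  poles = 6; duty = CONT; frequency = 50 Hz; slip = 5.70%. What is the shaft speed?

943 rpm

n_s = 120f/p = 120×50/6 = 1000 rpm
n = n_s(1 − s) = 1000 × (1 − 0.057) = 943 rpm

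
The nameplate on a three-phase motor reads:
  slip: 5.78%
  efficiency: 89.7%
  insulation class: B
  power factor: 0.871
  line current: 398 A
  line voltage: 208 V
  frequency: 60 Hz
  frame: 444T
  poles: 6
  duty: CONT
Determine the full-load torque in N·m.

P_in = √3·V·I·cosφ = 1.732 × 208 × 398 × 0.871 = 124886 W
P_out = η·P_in = 0.897 × 124886 = 112023 W
n_s = 120×60/6 = 1200 rpm; n = 1200×(1−0.0578) = 1131 rpm
ω = 2π×1131/60 = 118.4 rad/s
τ = P_out/ω = 112023/118.4 = 946 N·m

946 N·m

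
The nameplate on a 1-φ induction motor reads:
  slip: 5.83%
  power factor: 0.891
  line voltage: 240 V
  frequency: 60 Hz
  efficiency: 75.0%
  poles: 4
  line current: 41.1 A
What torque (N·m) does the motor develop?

P_in = V·I·cosφ = 240 × 41.1 × 0.891 = 8789 W
P_out = η·P_in = 0.75 × 8789 = 6592 W
n_s = 120×60/4 = 1800 rpm; n = 1800×(1−0.0583) = 1695 rpm
ω = 2π×1695/60 = 177.5 rad/s
τ = P_out/ω = 6592/177.5 = 37.1 N·m

37.1 N·m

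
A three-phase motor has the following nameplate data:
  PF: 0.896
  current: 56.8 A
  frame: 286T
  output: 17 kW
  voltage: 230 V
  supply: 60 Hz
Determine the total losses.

P_in = √3·V·I·cosφ = 1.732×230×56.8×0.896 = 20274 W
P_out = 17000 W
Losses = P_in − P_out = 20274 − 17000 = 3274 W

3.27 kW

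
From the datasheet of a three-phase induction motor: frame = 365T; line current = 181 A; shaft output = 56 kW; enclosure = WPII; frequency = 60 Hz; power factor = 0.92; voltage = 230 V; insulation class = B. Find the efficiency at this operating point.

84.4 %

P_out = 56 kW = 56000 W
P_in = √3·V_L·I_L·cosφ = 1.732 × 230 × 181 × 0.92 = 66335 W
η = P_out / P_in = 56000 / 66335 = 0.844 = 84.4%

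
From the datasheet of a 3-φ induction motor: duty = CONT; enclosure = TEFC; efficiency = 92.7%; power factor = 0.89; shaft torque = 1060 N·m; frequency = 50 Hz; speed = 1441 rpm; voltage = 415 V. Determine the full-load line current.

ω = 2π×1441/60 = 150.9 rad/s; P_out = τω = 1060 × 150.9 = 159954 W
P_in = P_out / η = 159954 / 0.927 = 172550 W
I_L = P_in / (√3·V_L·cosφ) = 172550 / (1.732 × 415 × 0.89) = 270 A

270 A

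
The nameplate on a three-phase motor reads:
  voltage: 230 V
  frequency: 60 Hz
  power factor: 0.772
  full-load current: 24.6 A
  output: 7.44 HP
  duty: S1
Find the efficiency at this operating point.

P_out = 7.44 × 746 = 5550 W
P_in = √3·V_L·I_L·cosφ = 1.732 × 230 × 24.6 × 0.772 = 7565 W
η = P_out / P_in = 5550 / 7565 = 0.734 = 73.4%

73.4 %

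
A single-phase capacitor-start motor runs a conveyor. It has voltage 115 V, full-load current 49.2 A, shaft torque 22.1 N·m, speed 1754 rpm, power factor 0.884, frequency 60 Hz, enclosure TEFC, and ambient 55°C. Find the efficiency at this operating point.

ω = 2π × 1754/60 = 183.7 rad/s; P_out = τω = 22.1 × 183.7 = 4060 W
P_in = V·I·cosφ = 115 × 49.2 × 0.884 = 5002 W
η = P_out / P_in = 4060 / 5002 = 0.812 = 81.2%

81.2 %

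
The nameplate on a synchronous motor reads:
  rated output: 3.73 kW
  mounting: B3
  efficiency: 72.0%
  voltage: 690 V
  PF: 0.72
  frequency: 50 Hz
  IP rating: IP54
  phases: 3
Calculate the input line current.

P_out = 3.73 kW = 3730 W
P_in = P_out / η = 3730 / 0.720 = 5181 W
I_L = P_in / (√3·V_L·cosφ) = 5181 / (1.732 × 690 × 0.72) = 6.02 A

6.02 A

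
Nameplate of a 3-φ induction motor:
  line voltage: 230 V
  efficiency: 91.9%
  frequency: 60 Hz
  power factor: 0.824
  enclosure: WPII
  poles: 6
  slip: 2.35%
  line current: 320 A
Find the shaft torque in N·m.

P_in = √3·V·I·cosφ = 1.732 × 230 × 320 × 0.824 = 105040 W
P_out = η·P_in = 0.919 × 105040 = 96532 W
n_s = 120×60/6 = 1200 rpm; n = 1200×(1−0.0235) = 1172 rpm
ω = 2π×1172/60 = 122.7 rad/s
τ = P_out/ω = 96532/122.7 = 787 N·m

787 N·m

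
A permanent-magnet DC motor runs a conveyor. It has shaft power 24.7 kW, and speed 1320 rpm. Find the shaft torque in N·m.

179 N·m

ω = 2π × 1320/60 = 138.2 rad/s
τ = P/ω = 24700/138.2 = 179 N·m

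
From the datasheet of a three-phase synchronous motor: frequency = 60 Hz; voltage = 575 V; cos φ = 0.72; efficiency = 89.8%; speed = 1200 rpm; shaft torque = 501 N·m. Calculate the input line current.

ω = 2π×1200/60 = 125.7 rad/s; P_out = τω = 501 × 125.7 = 62976 W
P_in = P_out / η = 62976 / 0.898 = 70129 W
I_L = P_in / (√3·V_L·cosφ) = 70129 / (1.732 × 575 × 0.72) = 97.8 A

97.8 A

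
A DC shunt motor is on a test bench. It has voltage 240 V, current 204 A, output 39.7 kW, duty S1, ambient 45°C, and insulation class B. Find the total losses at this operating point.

9.26 kW

P_in = V·I = 240×204 = 48960 W
P_out = 39700 W
Losses = P_in − P_out = 48960 − 39700 = 9260 W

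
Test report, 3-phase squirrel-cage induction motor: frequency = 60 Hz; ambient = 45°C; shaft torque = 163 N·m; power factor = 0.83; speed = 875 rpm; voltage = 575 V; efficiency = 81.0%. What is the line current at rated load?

ω = 2π×875/60 = 91.63 rad/s; P_out = τω = 163 × 91.63 = 14936 W
P_in = P_out / η = 14936 / 0.810 = 18440 W
I_L = P_in / (√3·V_L·cosφ) = 18440 / (1.732 × 575 × 0.83) = 22.3 A

22.3 A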